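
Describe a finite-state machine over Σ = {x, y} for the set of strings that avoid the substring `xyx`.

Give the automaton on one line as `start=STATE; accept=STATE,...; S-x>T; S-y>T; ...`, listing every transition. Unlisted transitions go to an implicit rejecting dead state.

start=q0; accept=q0,q1,q2; q0-x>q1; q0-y>q0; q1-x>q1; q1-y>q2; q2-x>q3; q2-y>q0; q3-x>q3; q3-y>q3

This is the complement of 'contains `xyx`'. Use the same substring-matching states — q0 through q3 holding how much of `xyx` has just been matched — but flip the accepting set: everything except the trap q3 accepts.
With 4 states:
        x   y  
>* q0   q1  q0 
 * q1   q1  q2 
 * q2   q3  q0 
   q3   q3  q3 
(> = start, * = accepting)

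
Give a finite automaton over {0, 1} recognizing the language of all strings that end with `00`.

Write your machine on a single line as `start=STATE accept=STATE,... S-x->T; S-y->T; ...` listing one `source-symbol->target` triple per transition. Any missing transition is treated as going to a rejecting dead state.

Remember how much of `00` the current input suffix matches. State q0 means no match yet; q1 means the last symbol is `0`; q2 means the last 2 symbols are `00`. Only q2 accepts. On a mismatch, fall back to the longest proper suffix that is still a prefix of `00`.
A 3-state machine:
        0   1  
>  q0   q1  q0 
   q1   q2  q0 
 * q2   q2  q0 
(> = start, * = accepting)

start=q0; accept=q2; q0-0->q1; q0-1->q0; q1-0->q2; q1-1->q0; q2-0->q2; q2-1->q0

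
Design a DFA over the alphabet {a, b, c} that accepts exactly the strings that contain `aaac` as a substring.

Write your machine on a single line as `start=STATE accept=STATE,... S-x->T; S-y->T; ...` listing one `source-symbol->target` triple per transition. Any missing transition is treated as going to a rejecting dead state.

Track how much of `aaac` has been matched so far: state s0 is no progress, s4 is the absorbing accept state reached once `aaac` has occurred. Intermediate states record partial matches; on a mismatch, fall back to the longest reusable overlap.
        a   b   c  
>  s0   s1  s0  s0 
   s1   s2  s0  s0 
   s2   s3  s0  s0 
   s3   s3  s0  s4 
 * s4   s4  s4  s4 
(> = start, * = accepting)

start=s0; accept=s4; s0-a->s1; s0-b->s0; s0-c->s0; s1-a->s2; s1-b->s0; s1-c->s0; s2-a->s3; s2-b->s0; s2-c->s0; s3-a->s3; s3-b->s0; s3-c->s4; s4-a->s4; s4-b->s4; s4-c->s4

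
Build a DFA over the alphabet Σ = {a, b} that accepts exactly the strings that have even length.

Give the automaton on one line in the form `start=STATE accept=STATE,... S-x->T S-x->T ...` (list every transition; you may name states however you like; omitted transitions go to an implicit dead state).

start=q0 accept=q0 q0-a->q1 q0-b->q1 q1-a->q0 q1-b->q0

Count input length modulo 2: every symbol advances one step around the cycle q0 → q1 → q0. Accept at q0.
2 states suffice.
        a   b  
>* q0   q1  q1 
   q1   q0  q0 
(> = start, * = accepting)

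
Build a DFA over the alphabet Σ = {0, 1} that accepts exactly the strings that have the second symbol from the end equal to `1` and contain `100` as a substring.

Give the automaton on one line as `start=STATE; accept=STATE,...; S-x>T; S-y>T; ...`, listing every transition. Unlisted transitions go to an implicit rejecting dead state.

start=s0; accept=s5,s6; s0-0>s0; s0-1>s1; s1-0>s2; s1-1>s1; s2-0>s3; s2-1>s1; s3-0>s3; s3-1>s4; s4-0>s5; s4-1>s6; s5-0>s3; s5-1>s4; s6-0>s5; s6-1>s6

Run two small machines in parallel and take their product. One (7 states) tracks the last 2 symbols read; the other (4 states) tracks whether and how much of `100` has been seen. Each combined state is a pair, one component from each; accept when both components accept. Minimizing collapses redundant product states.
With 7 states:
        0   1  
>  s0   s0  s1 
   s1   s2  s1 
   s2   s3  s1 
   s3   s3  s4 
   s4   s5  s6 
 * s5   s3  s4 
 * s6   s5  s6 
(> = start, * = accepting)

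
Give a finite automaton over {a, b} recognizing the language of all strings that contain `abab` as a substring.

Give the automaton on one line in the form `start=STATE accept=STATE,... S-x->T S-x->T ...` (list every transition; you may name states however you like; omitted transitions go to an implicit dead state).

States s0..s3 record the length of the longest prefix of `abab` that matches the current input suffix. Reaching s4 means `abab` has been seen, and we stay there forever. Accept from s4.
A 5-state machine:
        a   b  
>  s0   s1  s0 
   s1   s1  s2 
   s2   s3  s0 
   s3   s1  s4 
 * s4   s4  s4 
(> = start, * = accepting)

start=s0 accept=s4 s0-a->s1 s0-b->s0 s1-a->s1 s1-b->s2 s2-a->s3 s2-b->s0 s3-a->s1 s3-b->s4 s4-a->s4 s4-b->s4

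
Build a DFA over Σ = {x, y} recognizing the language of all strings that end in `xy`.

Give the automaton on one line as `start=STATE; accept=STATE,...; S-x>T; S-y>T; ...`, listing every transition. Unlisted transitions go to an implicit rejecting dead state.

start=A; accept=C; A-x>B; A-y>A; B-x>B; B-y>C; C-x>B; C-y>A

Let each state record the length of the longest suffix of the input read so far that is also a prefix of `xy`. B means the last symbol is `x`; C means the last 2 symbols are `xy`. Accept only at C, where the string currently ends in `xy`.
       x  y 
>  A   B  A 
   B   B  C 
 * C   B  A 
(> = start, * = accepting)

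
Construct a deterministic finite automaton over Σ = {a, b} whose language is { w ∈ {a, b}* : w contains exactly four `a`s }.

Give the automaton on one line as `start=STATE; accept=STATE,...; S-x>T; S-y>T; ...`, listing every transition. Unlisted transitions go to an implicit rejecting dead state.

Only the number of `a`s matters, and only up to 5. Make a chain S0 → S1 → S2 → S3 → S4 → S5 advanced by each `a` (with S5 absorbing); every other symbol self-loops. The accepting set is {S4}.
6 states suffice.
        a   b  
>  S0   S1  S0 
   S1   S2  S1 
   S2   S3  S2 
   S3   S4  S3 
 * S4   S5  S4 
   S5   S5  S5 
(> = start, * = accepting)

start=S0; accept=S4; S0-a>S1; S0-b>S0; S1-a>S2; S1-b>S1; S2-a>S3; S2-b>S2; S3-a>S4; S3-b>S3; S4-a>S5; S4-b>S4; S5-a>S5; S5-b>S5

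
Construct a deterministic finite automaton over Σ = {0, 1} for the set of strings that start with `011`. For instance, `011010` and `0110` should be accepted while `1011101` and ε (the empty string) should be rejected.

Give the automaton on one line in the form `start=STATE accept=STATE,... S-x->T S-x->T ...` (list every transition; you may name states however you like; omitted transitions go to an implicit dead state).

start=A accept=D A-0->B A-1->E B-0->E B-1->C C-0->E C-1->D D-0->D D-1->D E-0->E E-1->E

Walk along `011` while the input agrees: from A take `0` to B, and so on. Any deviation drops to the rejecting sink E. Once D is reached the prefix is confirmed and every continuation is accepted.
With 5 states:
       0  1 
>  A   B  E 
   B   E  C 
   C   E  D 
 * D   D  D 
   E   E  E 
(> = start, * = accepting)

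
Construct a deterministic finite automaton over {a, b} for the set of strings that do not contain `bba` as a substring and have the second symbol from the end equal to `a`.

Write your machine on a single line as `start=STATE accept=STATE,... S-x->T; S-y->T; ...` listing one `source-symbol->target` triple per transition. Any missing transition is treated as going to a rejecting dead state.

start=S0; accept=S3,S4; S0-a->S1; S0-b->S2; S1-a->S3; S1-b->S4; S2-a->S1; S2-b->S5; S3-a->S3; S3-b->S4; S4-a->S1; S4-b->S5; S5-a->S5; S5-b->S5

Run two small machines in parallel and take their product. The first has 4 states tracking partial matches of the forbidden pattern `bba`; the second has 7 states tracking the last 2 symbols read. A product state is a pair (one from each), accepting exactly when both do. After merging equivalent states the machine shrinks.
        a   b  
>  S0   S1  S2 
   S1   S3  S4 
   S2   S1  S5 
 * S3   S3  S4 
 * S4   S1  S5 
   S5   S5  S5 
(> = start, * = accepting)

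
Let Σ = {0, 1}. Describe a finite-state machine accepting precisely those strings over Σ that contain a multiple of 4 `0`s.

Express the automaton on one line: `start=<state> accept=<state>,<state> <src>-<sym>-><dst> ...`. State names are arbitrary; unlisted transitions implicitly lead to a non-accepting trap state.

start=s0 accept=s0 s0-0->s1 s0-1->s0 s1-0->s2 s1-1->s1 s2-0->s3 s2-1->s2 s3-0->s0 s3-1->s3

Keep the running count of `0`s modulo 4: each `0` advances along the cycle s0 → s1 → s2 → s3 → s0 while other symbols loop. Accept at s0.
With 4 states:
        0   1  
>* s0   s1  s0 
   s1   s2  s1 
   s2   s3  s2 
   s3   s0  s3 
(> = start, * = accepting)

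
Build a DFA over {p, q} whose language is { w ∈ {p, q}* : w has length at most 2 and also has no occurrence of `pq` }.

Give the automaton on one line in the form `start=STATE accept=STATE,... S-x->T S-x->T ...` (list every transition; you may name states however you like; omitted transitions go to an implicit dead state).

start=s0 accept=s0,s1,s2,s3,s5 s0-p->s1 s0-q->s2 s1-p->s3 s1-q->s4 s2-p->s3 s2-q->s5 s3-p->s6 s3-q->s7 s4-p->s7 s4-q->s7 s5-p->s6 s5-q->s8 s6-p->s6 s6-q->s7 s7-p->s7 s7-q->s7 s8-p->s6 s8-q->s8

Build one automaton per condition and run them in lockstep. The first has 4 states tracking the input length, saturating at 3; the second has 3 states tracking partial matches of the forbidden pattern `pq`. A product state is a pair (one from each), accepting exactly when both do.
A 9-state machine:
        p   q  
>* s0   s1  s2 
 * s1   s3  s4 
 * s2   s3  s5 
 * s3   s6  s7 
   s4   s7  s7 
 * s5   s6  s8 
   s6   s6  s7 
   s7   s7  s7 
   s8   s6  s8 
(> = start, * = accepting)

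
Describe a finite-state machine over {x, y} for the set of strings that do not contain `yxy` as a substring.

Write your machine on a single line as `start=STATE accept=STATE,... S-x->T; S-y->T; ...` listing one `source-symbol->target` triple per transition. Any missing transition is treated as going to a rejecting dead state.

start=A; accept=A,B,C; A-x->A; A-y->B; B-x->C; B-y->B; C-x->A; C-y->D; D-x->D; D-y->D

Track partial matches of the forbidden pattern `yxy`. State D is a dead state reached once `yxy` has occurred; every other state accepts. A means no part of `yxy` is currently matched.
A 4-state machine:
       x  y 
>* A   A  B 
 * B   C  B 
 * C   A  D 
   D   D  D 
(> = start, * = accepting)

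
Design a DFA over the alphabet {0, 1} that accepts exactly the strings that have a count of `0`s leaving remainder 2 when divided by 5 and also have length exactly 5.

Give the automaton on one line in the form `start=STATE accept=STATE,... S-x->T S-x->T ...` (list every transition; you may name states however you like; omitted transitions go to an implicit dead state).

Build one automaton per condition and run them in lockstep. The first has 5 states tracking the count of `0`s modulo 5; the second has 7 states tracking the input length, saturating at 6. A product state is a pair (one from each), accepting exactly when both do. Minimizing collapses redundant product states.
          0    1  
>  q0     q1   q2 
   q1     q3   q4 
   q2     q4   q5 
   q3     q6   q7 
   q4     q7   q8 
   q5     q8   q9 
   q6     q6   q6 
   q7     q6  q10 
   q8    q10  q11 
   q9    q11   q6 
   q10    q6  q12 
   q11   q12   q6 
 * q12    q6   q6 
(> = start, * = accepting)

start=q0 accept=q12 q0-0->q1 q0-1->q2 q1-0->q3 q1-1->q4 q2-0->q4 q2-1->q5 q3-0->q6 q3-1->q7 q4-0->q7 q4-1->q8 q5-0->q8 q5-1->q9 q6-0->q6 q6-1->q6 q7-0->q6 q7-1->q10 q8-0->q10 q8-1->q11 q9-0->q11 q9-1->q6 q10-0->q6 q10-1->q12 q11-0->q12 q11-1->q6 q12-0->q6 q12-1->q6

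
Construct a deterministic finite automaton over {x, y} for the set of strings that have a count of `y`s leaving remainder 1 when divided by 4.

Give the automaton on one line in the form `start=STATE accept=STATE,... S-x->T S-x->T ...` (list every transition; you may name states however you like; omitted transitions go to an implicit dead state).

start=S0 accept=S1 S0-x->S0 S0-y->S1 S1-x->S1 S1-y->S2 S2-x->S2 S2-y->S3 S3-x->S3 S3-y->S0

Keep the running count of `y`s modulo 4: each `y` advances along the cycle S0 → S1 → S2 → S3 → S0 while other symbols loop. Accept at S1.
4 states suffice.
        x   y  
>  S0   S0  S1 
 * S1   S1  S2 
   S2   S2  S3 
   S3   S3  S0 
(> = start, * = accepting)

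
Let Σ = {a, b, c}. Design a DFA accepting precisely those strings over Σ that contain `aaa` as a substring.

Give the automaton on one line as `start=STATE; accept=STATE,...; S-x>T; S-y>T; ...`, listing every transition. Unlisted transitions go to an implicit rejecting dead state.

Track how much of `aaa` has been matched so far: state q0 is no progress, q3 is the absorbing accept state reached once `aaa` has occurred. Intermediate states record partial matches; on a mismatch, fall back to the longest reusable overlap.
A 4-state machine:
        a   b   c  
>  q0   q1  q0  q0 
   q1   q2  q0  q0 
   q2   q3  q0  q0 
 * q3   q3  q3  q3 
(> = start, * = accepting)

start=q0; accept=q3; q0-a>q1; q0-b>q0; q0-c>q0; q1-a>q2; q1-b>q0; q1-c>q0; q2-a>q3; q2-b>q0; q2-c>q0; q3-a>q3; q3-b>q3; q3-c>q3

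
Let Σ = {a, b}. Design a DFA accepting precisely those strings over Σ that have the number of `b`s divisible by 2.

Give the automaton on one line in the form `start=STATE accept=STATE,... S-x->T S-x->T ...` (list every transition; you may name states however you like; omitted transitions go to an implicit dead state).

start=q0 accept=q0 q0-a->q0 q0-b->q1 q1-a->q1 q1-b->q0

The only thing that matters is how many `b`s have appeared, reduced mod 2. Use one state per residue: q0 for 0, …, q1 for 1. Reading `b` moves to the next residue; anything else stays put. q0 is accepting.
2 states suffice.
        a   b  
>* q0   q0  q1 
   q1   q1  q0 
(> = start, * = accepting)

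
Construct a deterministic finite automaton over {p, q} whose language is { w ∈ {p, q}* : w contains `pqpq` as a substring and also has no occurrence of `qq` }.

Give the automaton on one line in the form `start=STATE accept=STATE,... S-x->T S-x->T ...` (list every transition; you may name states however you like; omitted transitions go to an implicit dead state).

start=A accept=G,H A-p->B A-q->C B-p->B B-q->D C-p->B C-q->E D-p->F D-q->E E-p->E E-q->E F-p->B F-q->G G-p->H G-q->E H-p->H H-q->G

Run two small machines in parallel and take their product. The first has 5 states tracking whether and how much of `pqpq` has been seen; the second has 3 states tracking partial matches of the forbidden pattern `qq`. A product state is a pair (one from each), accepting exactly when both do. Minimizing collapses redundant product states.
With 8 states:
       p  q 
>  A   B  C 
   B   B  D 
   C   B  E 
   D   F  E 
   E   E  E 
   F   B  G 
 * G   H  E 
 * H   H  G 
(> = start, * = accepting)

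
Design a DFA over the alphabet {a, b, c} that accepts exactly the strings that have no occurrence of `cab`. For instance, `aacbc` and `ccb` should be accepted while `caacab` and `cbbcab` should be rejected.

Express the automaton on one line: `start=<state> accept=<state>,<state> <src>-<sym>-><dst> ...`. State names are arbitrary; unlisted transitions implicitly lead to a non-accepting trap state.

Track partial matches of the forbidden pattern `cab`. State s3 is a dead state reached once `cab` has occurred; every other state accepts. s0 means no part of `cab` is currently matched.
        a   b   c  
>* s0   s0  s0  s1 
 * s1   s2  s0  s1 
 * s2   s0  s3  s1 
   s3   s3  s3  s3 
(> = start, * = accepting)

start=s0 accept=s0,s1,s2 s0-a->s0 s0-b->s0 s0-c->s1 s1-a->s2 s1-b->s0 s1-c->s1 s2-a->s0 s2-b->s3 s2-c->s1 s3-a->s3 s3-b->s3 s3-c->s3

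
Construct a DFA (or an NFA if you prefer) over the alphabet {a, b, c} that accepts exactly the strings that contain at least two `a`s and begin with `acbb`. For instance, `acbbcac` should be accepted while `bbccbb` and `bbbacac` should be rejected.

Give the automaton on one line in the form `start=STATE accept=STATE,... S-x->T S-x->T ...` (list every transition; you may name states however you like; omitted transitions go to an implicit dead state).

Build one automaton per condition and run them in lockstep. The first has 4 states tracking the count of `a`s, saturating at 3; the second has 6 states tracking whether the input so far still matches the prefix `acbb`. A product state is a pair (one from each), accepting exactly when both do.
With 11 states:
          a    b    c  
>  q0     q1   q2   q2 
   q1     q3   q4   q5 
   q2     q4   q2   q2 
   q3     q6   q3   q3 
   q4     q3   q4   q4 
   q5     q3   q7   q4 
   q6     q6   q6   q6 
   q7     q3   q8   q4 
   q8     q9   q8   q8 
 * q9    q10   q9   q9 
 * q10   q10  q10  q10 
(> = start, * = accepting)

start=q0 accept=q9,q10 q0-a->q1 q0-b->q2 q0-c->q2 q1-a->q3 q1-b->q4 q1-c->q5 q2-a->q4 q2-b->q2 q2-c->q2 q3-a->q6 q3-b->q3 q3-c->q3 q4-a->q3 q4-b->q4 q4-c->q4 q5-a->q3 q5-b->q7 q5-c->q4 q6-a->q6 q6-b->q6 q6-c->q6 q7-a->q3 q7-b->q8 q7-c->q4 q8-a->q9 q8-b->q8 q8-c->q8 q9-a->q10 q9-b->q9 q9-c->q9 q10-a->q10 q10-b->q10 q10-c->q10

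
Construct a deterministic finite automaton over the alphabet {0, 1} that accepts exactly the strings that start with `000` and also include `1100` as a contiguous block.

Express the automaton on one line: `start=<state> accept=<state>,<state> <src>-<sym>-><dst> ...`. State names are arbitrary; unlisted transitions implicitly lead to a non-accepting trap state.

Handle the two conditions separately and then intersect. One (5 states) tracks whether the input so far still matches the prefix `000`; the other (5 states) tracks whether and how much of `1100` has been seen. Each combined state is a pair, one component from each; accept when both components accept.
          0    1  
>  q0     q1   q2 
   q1     q3   q2 
   q2     q4   q5 
   q3     q6   q2 
   q4     q4   q2 
   q5     q7   q5 
   q6     q6   q8 
   q7     q9   q2 
   q8     q6  q10 
   q9     q9   q9 
   q10   q11  q10 
   q11   q12   q8 
 * q12   q12  q12 
(> = start, * = accepting)

start=q0 accept=q12 q0-0->q1 q0-1->q2 q1-0->q3 q1-1->q2 q2-0->q4 q2-1->q5 q3-0->q6 q3-1->q2 q4-0->q4 q4-1->q2 q5-0->q7 q5-1->q5 q6-0->q6 q6-1->q8 q7-0->q9 q7-1->q2 q8-0->q6 q8-1->q10 q9-0->q9 q9-1->q9 q10-0->q11 q10-1->q10 q11-0->q12 q11-1->q8 q12-0->q12 q12-1->q12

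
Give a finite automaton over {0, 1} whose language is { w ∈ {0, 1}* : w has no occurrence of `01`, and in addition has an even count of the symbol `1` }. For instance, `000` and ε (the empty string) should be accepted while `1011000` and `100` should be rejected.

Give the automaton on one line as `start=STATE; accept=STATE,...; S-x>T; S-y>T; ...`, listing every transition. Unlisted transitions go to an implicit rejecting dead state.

start=q0; accept=q0,q1; q0-0>q1; q0-1>q2; q1-0>q1; q1-1>q3; q2-0>q4; q2-1>q0; q3-0>q3; q3-1>q5; q4-0>q4; q4-1>q5; q5-0>q5; q5-1>q3

Build one automaton per condition and run them in lockstep. The first has 3 states tracking partial matches of the forbidden pattern `01`; the second has 2 states tracking the count of `1`s modulo 2. A product state is a pair (one from each), accepting exactly when both do.
6 states suffice.
        0   1  
>* q0   q1  q2 
 * q1   q1  q3 
   q2   q4  q0 
   q3   q3  q5 
   q4   q4  q5 
   q5   q5  q3 
(> = start, * = accepting)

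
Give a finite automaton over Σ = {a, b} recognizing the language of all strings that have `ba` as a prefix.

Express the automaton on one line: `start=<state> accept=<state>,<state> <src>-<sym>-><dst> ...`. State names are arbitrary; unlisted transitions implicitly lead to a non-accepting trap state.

start=q0 accept=q2 q0-a->q3 q0-b->q1 q1-a->q2 q1-b->q3 q2-a->q2 q2-b->q2 q3-a->q3 q3-b->q3

Walk along `ba` while the input agrees: from q0 take `b` to q1, and so on. Any deviation drops to the rejecting sink q3. Once q2 is reached the prefix is confirmed and every continuation is accepted.
        a   b  
>  q0   q3  q1 
   q1   q2  q3 
 * q2   q2  q2 
   q3   q3  q3 
(> = start, * = accepting)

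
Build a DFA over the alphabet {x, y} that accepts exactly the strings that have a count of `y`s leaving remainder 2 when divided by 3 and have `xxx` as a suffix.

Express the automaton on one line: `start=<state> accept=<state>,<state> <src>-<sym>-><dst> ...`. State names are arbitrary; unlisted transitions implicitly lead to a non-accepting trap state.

Handle the two conditions separately and then intersect. The first has 3 states tracking the count of `y`s modulo 3; the second has 4 states tracking how much of the suffix `xxx` has currently been matched. A product state is a pair (one from each), accepting exactly when both do. Equivalent product states are then merged.
        x   y  
>  q0   q0  q1 
   q1   q1  q2 
   q2   q3  q0 
   q3   q4  q0 
   q4   q5  q0 
 * q5   q5  q0 
(> = start, * = accepting)

start=q0 accept=q5 q0-x->q0 q0-y->q1 q1-x->q1 q1-y->q2 q2-x->q3 q2-y->q0 q3-x->q4 q3-y->q0 q4-x->q5 q4-y->q0 q5-x->q5 q5-y->q0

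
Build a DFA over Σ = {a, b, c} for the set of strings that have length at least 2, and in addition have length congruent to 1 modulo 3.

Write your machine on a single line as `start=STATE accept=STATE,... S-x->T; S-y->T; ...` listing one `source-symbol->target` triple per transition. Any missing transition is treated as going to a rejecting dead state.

start=S0; accept=S4; S0-a->S1; S0-b->S1; S0-c->S1; S1-a->S2; S1-b->S2; S1-c->S2; S2-a->S3; S2-b->S3; S2-c->S3; S3-a->S4; S3-b->S4; S3-c->S4; S4-a->S5; S4-b->S5; S4-c->S5; S5-a->S3; S5-b->S3; S5-c->S3

Handle the two conditions separately and then intersect. One (4 states) tracks the input length, saturating at 3; the other (3 states) tracks the input length modulo 3. Each combined state is a pair, one component from each; accept when both components accept.
With 6 states:
        a   b   c  
>  S0   S1  S1  S1 
   S1   S2  S2  S2 
   S2   S3  S3  S3 
   S3   S4  S4  S4 
 * S4   S5  S5  S5 
   S5   S3  S3  S3 
(> = start, * = accepting)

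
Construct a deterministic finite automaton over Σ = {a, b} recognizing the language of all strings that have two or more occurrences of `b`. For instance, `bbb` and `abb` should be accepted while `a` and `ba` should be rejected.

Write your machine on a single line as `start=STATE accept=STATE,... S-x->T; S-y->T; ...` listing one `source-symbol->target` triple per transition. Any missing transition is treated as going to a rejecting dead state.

start=S0; accept=S2,S3; S0-a->S0; S0-b->S1; S1-a->S1; S1-b->S2; S2-a->S2; S2-b->S3; S3-a->S3; S3-b->S3

Count `b`s, saturating at 3: states S0 through S2 mean 0 through 2 `b`s seen; S3 means more than 2. Each `b` increments (capped at S3); other symbols loop. Accept from {S2, S3}.
A 4-state machine:
        a   b  
>  S0   S0  S1 
   S1   S1  S2 
 * S2   S2  S3 
 * S3   S3  S3 
(> = start, * = accepting)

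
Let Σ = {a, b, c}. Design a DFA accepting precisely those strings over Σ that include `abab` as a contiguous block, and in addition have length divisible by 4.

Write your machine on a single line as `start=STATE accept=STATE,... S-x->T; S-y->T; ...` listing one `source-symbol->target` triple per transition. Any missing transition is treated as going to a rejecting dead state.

Build one automaton per condition and run them in lockstep. One (5 states) tracks whether and how much of `abab` has been seen; the other (4 states) tracks the input length modulo 4. Each combined state is a pair, one component from each; accept when both components accept.
With 20 states:
          a    b    c  
>  S0     S1   S2   S2 
   S1     S3   S4   S5 
   S2     S3   S5   S5 
   S3     S6   S7   S8 
   S4     S9   S8   S8 
   S5     S6   S8   S8 
   S6    S10  S11   S0 
   S7    S12   S0   S0 
   S8    S10   S0   S0 
   S9    S10  S13   S0 
   S10    S1  S14   S2 
   S11   S15   S2   S2 
   S12    S1  S16   S2 
 * S13   S16  S16  S16 
   S14   S17   S5   S5 
   S15    S3  S18   S5 
   S16   S18  S18  S18 
   S17    S6  S19   S8 
   S18   S19  S19  S19 
   S19   S13  S13  S13 
(> = start, * = accepting)

start=S0; accept=S13; S0-a->S1; S0-b->S2; S0-c->S2; S1-a->S3; S1-b->S4; S1-c->S5; S2-a->S3; S2-b->S5; S2-c->S5; S3-a->S6; S3-b->S7; S3-c->S8; S4-a->S9; S4-b->S8; S4-c->S8; S5-a->S6; S5-b->S8; S5-c->S8; S6-a->S10; S6-b->S11; S6-c->S0; S7-a->S12; S7-b->S0; S7-c->S0; S8-a->S10; S8-b->S0; S8-c->S0; S9-a->S10; S9-b->S13; S9-c->S0; S10-a->S1; S10-b->S14; S10-c->S2; S11-a->S15; S11-b->S2; S11-c->S2; S12-a->S1; S12-b->S16; S12-c->S2; S13-a->S16; S13-b->S16; S13-c->S16; S14-a->S17; S14-b->S5; S14-c->S5; S15-a->S3; S15-b->S18; S15-c->S5; S16-a->S18; S16-b->S18; S16-c->S18; S17-a->S6; S17-b->S19; S17-c->S8; S18-a->S19; S18-b->S19; S18-c->S19; S19-a->S13; S19-b->S13; S19-c->S13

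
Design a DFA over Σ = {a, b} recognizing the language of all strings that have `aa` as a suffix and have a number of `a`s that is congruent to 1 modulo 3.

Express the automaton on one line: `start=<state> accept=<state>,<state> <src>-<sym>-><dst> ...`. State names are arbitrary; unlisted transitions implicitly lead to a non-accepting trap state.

Handle the two conditions separately and then intersect. One (3 states) tracks how much of the suffix `aa` has currently been matched; the other (3 states) tracks the count of `a`s modulo 3. Each combined state is a pair, one component from each; accept when both components accept. Minimizing collapses redundant product states.
5 states suffice.
        a   b  
>  q0   q1  q0 
   q1   q2  q1 
   q2   q3  q2 
   q3   q4  q0 
 * q4   q2  q1 
(> = start, * = accepting)

start=q0 accept=q4 q0-a->q1 q0-b->q0 q1-a->q2 q1-b->q1 q2-a->q3 q2-b->q2 q3-a->q4 q3-b->q0 q4-a->q2 q4-b->q1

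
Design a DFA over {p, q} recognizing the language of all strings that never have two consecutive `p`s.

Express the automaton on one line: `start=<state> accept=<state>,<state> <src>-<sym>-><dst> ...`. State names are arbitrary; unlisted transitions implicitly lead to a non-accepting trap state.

start=A accept=A,B A-p->B A-q->A B-p->C B-q->A C-p->C C-q->C

This is the complement of 'contains `pp`'. Use the same substring-matching states — A through C holding how much of `pp` has just been matched — but flip the accepting set: everything except the trap C accepts.
A 3-state machine:
       p  q 
>* A   B  A 
 * B   C  A 
   C   C  C 
(> = start, * = accepting)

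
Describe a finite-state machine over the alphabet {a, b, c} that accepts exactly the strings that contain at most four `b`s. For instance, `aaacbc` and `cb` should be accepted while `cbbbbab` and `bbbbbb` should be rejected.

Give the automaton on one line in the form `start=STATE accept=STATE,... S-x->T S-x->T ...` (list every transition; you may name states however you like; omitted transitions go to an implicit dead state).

Count `b`s, saturating at 5: states s0 through s4 mean 0 through 4 `b`s seen; s5 means more than 4. Each `b` increments (capped at s5); other symbols loop. Accept from {s0, s1, s2, s3, s4}.
        a   b   c  
>* s0   s0  s1  s0 
 * s1   s1  s2  s1 
 * s2   s2  s3  s2 
 * s3   s3  s4  s3 
 * s4   s4  s5  s4 
   s5   s5  s5  s5 
(> = start, * = accepting)

start=s0 accept=s0,s1,s2,s3,s4 s0-a->s0 s0-b->s1 s0-c->s0 s1-a->s1 s1-b->s2 s1-c->s1 s2-a->s2 s2-b->s3 s2-c->s2 s3-a->s3 s3-b->s4 s3-c->s3 s4-a->s4 s4-b->s5 s4-c->s4 s5-a->s5 s5-b->s5 s5-c->s5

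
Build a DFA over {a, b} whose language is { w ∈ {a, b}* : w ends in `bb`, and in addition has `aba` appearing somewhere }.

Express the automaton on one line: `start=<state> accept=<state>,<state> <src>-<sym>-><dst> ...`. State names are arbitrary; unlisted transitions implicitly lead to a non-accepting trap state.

start=q0 accept=q5 q0-a->q1 q0-b->q0 q1-a->q1 q1-b->q2 q2-a->q3 q2-b->q0 q3-a->q3 q3-b->q4 q4-a->q3 q4-b->q5 q5-a->q3 q5-b->q5

Run two small machines in parallel and take their product. The first has 3 states tracking how much of the suffix `bb` has currently been matched; the second has 4 states tracking whether and how much of `aba` has been seen. A product state is a pair (one from each), accepting exactly when both do. After merging equivalent states the machine shrinks.
        a   b  
>  q0   q1  q0 
   q1   q1  q2 
   q2   q3  q0 
   q3   q3  q4 
   q4   q3  q5 
 * q5   q3  q5 
(> = start, * = accepting)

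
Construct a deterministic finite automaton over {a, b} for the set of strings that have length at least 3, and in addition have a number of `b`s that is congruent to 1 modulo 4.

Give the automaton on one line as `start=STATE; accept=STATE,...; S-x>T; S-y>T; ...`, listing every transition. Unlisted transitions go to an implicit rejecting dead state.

start=q0; accept=q7,q11; q0-a>q1; q0-b>q2; q1-a>q3; q1-b>q4; q2-a>q4; q2-b>q5; q3-a>q6; q3-b>q7; q4-a>q7; q4-b>q8; q5-a>q8; q5-b>q9; q6-a>q10; q6-b>q11; q7-a>q11; q7-b>q12; q8-a>q12; q8-b>q13; q9-a>q13; q9-b>q10; q10-a>q10; q10-b>q11; q11-a>q11; q11-b>q12; q12-a>q12; q12-b>q13; q13-a>q13; q13-b>q10

Build one automaton per condition and run them in lockstep. The first has 5 states tracking the input length, saturating at 4; the second has 4 states tracking the count of `b`s modulo 4. A product state is a pair (one from each), accepting exactly when both do.
A 14-state machine:
          a    b  
>  q0     q1   q2 
   q1     q3   q4 
   q2     q4   q5 
   q3     q6   q7 
   q4     q7   q8 
   q5     q8   q9 
   q6    q10  q11 
 * q7    q11  q12 
   q8    q12  q13 
   q9    q13  q10 
   q10   q10  q11 
 * q11   q11  q12 
   q12   q12  q13 
   q13   q13  q10 
(> = start, * = accepting)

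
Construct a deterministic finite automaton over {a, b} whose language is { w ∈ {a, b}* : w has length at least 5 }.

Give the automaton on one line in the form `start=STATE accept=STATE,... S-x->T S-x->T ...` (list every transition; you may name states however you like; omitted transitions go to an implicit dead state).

start=s0 accept=s5,s6 s0-a->s1 s0-b->s1 s1-a->s2 s1-b->s2 s2-a->s3 s2-b->s3 s3-a->s4 s3-b->s4 s4-a->s5 s4-b->s5 s5-a->s6 s5-b->s6 s6-a->s6 s6-b->s6

We only need to distinguish lengths 0, 1, …, 5, and '>5'. Chain s0 → s1 → s2 → s3 → s4 → s5 → s6 on every symbol, with s6 looping. Accepting states: {s5, s6}.
        a   b  
>  s0   s1  s1 
   s1   s2  s2 
   s2   s3  s3 
   s3   s4  s4 
   s4   s5  s5 
 * s5   s6  s6 
 * s6   s6  s6 
(> = start, * = accepting)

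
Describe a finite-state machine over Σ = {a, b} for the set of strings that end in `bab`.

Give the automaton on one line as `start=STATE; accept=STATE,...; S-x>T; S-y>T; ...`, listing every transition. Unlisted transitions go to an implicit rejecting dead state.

start=s0; accept=s3; s0-a>s0; s0-b>s1; s1-a>s2; s1-b>s1; s2-a>s0; s2-b>s3; s3-a>s2; s3-b>s1

Remember how much of `bab` the current input suffix matches. State s0 means no match yet; s1 means the last symbol is `b`; s2 means the last 2 symbols are `ba`; s3 means the last 3 symbols are `bab`. Only s3 accepts. On a mismatch, fall back to the longest proper suffix that is still a prefix of `bab`.
With 4 states:
        a   b  
>  s0   s0  s1 
   s1   s2  s1 
   s2   s0  s3 
 * s3   s2  s1 
(> = start, * = accepting)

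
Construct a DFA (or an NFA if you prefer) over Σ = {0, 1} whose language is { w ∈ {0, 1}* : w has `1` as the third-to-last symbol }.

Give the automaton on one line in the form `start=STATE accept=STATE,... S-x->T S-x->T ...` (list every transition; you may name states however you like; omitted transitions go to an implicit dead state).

start=s0 accept=s11,s12,s13,s14 s0-0->s1 s0-1->s2 s1-0->s3 s1-1->s4 s2-0->s5 s2-1->s6 s3-0->s7 s3-1->s8 s4-0->s9 s4-1->s10 s5-0->s11 s5-1->s12 s6-0->s13 s6-1->s14 s7-0->s7 s7-1->s8 s8-0->s9 s8-1->s10 s9-0->s11 s9-1->s12 s10-0->s13 s10-1->s14 s11-0->s7 s11-1->s8 s12-0->s9 s12-1->s10 s13-0->s11 s13-1->s12 s14-0->s13 s14-1->s14

A DFA must remember the last 3 symbols (since which symbol is third-to-last isn't known until the input ends). Use one state per possible window of the last ≤3 symbols; accept from those whose window starts with `1`.
A 15-state machine:
          0    1  
>  s0     s1   s2 
   s1     s3   s4 
   s2     s5   s6 
   s3     s7   s8 
   s4     s9  s10 
   s5    s11  s12 
   s6    s13  s14 
   s7     s7   s8 
   s8     s9  s10 
   s9    s11  s12 
   s10   s13  s14 
 * s11    s7   s8 
 * s12    s9  s10 
 * s13   s11  s12 
 * s14   s13  s14 
(> = start, * = accepting)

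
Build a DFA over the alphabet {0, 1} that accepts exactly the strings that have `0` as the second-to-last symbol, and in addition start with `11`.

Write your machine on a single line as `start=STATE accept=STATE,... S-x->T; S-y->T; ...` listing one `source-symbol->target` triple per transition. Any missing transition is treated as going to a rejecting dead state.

Build one automaton per condition and run them in lockstep. The first has 7 states tracking the last 2 symbols read; the second has 4 states tracking whether the input so far still matches the prefix `11`. A product state is a pair (one from each), accepting exactly when both do. Equivalent product states are then merged.
With 7 states:
       0  1 
>  A   B  C 
   B   B  B 
   C   B  D 
   D   E  D 
   E   F  G 
 * F   F  G 
 * G   E  D 
(> = start, * = accepting)

start=A; accept=F,G; A-0->B; A-1->C; B-0->B; B-1->B; C-0->B; C-1->D; D-0->E; D-1->D; E-0->F; E-1->G; F-0->F; F-1->G; G-0->E; G-1->D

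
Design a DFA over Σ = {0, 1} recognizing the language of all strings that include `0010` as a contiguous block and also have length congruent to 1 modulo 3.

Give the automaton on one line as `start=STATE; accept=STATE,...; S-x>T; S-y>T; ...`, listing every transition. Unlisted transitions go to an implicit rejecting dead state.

start=q0; accept=q11; q0-0>q1; q0-1>q2; q1-0>q3; q1-1>q4; q2-0>q5; q2-1>q4; q3-0>q6; q3-1>q7; q4-0>q8; q4-1>q0; q5-0>q6; q5-1>q0; q6-0>q9; q6-1>q10; q7-0>q11; q7-1>q2; q8-0>q9; q8-1>q2; q9-0>q3; q9-1>q12; q10-0>q13; q10-1>q4; q11-0>q13; q11-1>q13; q12-0>q14; q12-1>q0; q13-0>q14; q13-1>q14; q14-0>q11; q14-1>q11

Run two small machines in parallel and take their product. One (5 states) tracks whether and how much of `0010` has been seen; the other (3 states) tracks the input length modulo 3. Each combined state is a pair, one component from each; accept when both components accept.
A 15-state machine:
          0    1  
>  q0     q1   q2 
   q1     q3   q4 
   q2     q5   q4 
   q3     q6   q7 
   q4     q8   q0 
   q5     q6   q0 
   q6     q9  q10 
   q7    q11   q2 
   q8     q9   q2 
   q9     q3  q12 
   q10   q13   q4 
 * q11   q13  q13 
   q12   q14   q0 
   q13   q14  q14 
   q14   q11  q11 
(> = start, * = accepting)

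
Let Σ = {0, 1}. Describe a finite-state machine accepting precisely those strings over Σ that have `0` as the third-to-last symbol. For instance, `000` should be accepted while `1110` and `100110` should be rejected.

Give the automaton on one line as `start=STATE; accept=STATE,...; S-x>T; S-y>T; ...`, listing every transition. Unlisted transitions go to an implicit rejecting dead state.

start=q0; accept=q7,q8,q9,q10; q0-0>q1; q0-1>q2; q1-0>q3; q1-1>q4; q2-0>q5; q2-1>q6; q3-0>q7; q3-1>q8; q4-0>q9; q4-1>q10; q5-0>q11; q5-1>q12; q6-0>q13; q6-1>q14; q7-0>q7; q7-1>q8; q8-0>q9; q8-1>q10; q9-0>q11; q9-1>q12; q10-0>q13; q10-1>q14; q11-0>q7; q11-1>q8; q12-0>q9; q12-1>q10; q13-0>q11; q13-1>q12; q14-0>q13; q14-1>q14

Because acceptance depends on a position counted from the end, the machine has to buffer the most recent 3 symbols. Make each state the string of the last up-to-3 symbols read; on input `x` shift the window left and append `x`. Accept when the buffered window has length 3 and begins with `0`.
A 15-state machine:
          0    1  
>  q0     q1   q2 
   q1     q3   q4 
   q2     q5   q6 
   q3     q7   q8 
   q4     q9  q10 
   q5    q11  q12 
   q6    q13  q14 
 * q7     q7   q8 
 * q8     q9  q10 
 * q9    q11  q12 
 * q10   q13  q14 
   q11    q7   q8 
   q12    q9  q10 
   q13   q11  q12 
   q14   q13  q14 
(> = start, * = accepting)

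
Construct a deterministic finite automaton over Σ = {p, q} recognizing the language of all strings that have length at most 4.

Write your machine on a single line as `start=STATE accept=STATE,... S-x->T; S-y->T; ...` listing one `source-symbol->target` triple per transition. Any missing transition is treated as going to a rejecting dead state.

Count input length up to 5: every symbol moves from S0 toward S5, which means 'more than 4' and absorbs. Accept from {S0, S1, S2, S3, S4}.
With 6 states:
        p   q  
>* S0   S1  S1 
 * S1   S2  S2 
 * S2   S3  S3 
 * S3   S4  S4 
 * S4   S5  S5 
   S5   S5  S5 
(> = start, * = accepting)

start=S0; accept=S0,S1,S2,S3,S4; S0-p->S1; S0-q->S1; S1-p->S2; S1-q->S2; S2-p->S3; S2-q->S3; S3-p->S4; S3-q->S4; S4-p->S5; S4-q->S5; S5-p->S5; S5-q->S5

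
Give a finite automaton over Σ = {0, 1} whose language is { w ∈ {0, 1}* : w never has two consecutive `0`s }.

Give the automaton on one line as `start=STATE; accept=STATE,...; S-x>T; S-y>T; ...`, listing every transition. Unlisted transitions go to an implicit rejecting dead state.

start=S0; accept=S0,S1; S0-0>S1; S0-1>S0; S1-0>S2; S1-1>S0; S2-0>S2; S2-1>S2

This is the complement of 'contains `00`'. Use the same substring-matching states — S0 through S2 holding how much of `00` has just been matched — but flip the accepting set: everything except the trap S2 accepts.
3 states suffice.
        0   1  
>* S0   S1  S0 
 * S1   S2  S0 
   S2   S2  S2 
(> = start, * = accepting)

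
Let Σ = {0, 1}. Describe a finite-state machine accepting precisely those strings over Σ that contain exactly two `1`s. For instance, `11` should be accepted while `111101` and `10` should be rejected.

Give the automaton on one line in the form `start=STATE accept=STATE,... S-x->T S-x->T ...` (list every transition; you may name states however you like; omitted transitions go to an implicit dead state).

start=q0 accept=q2 q0-0->q0 q0-1->q1 q1-0->q1 q1-1->q2 q2-0->q2 q2-1->q3 q3-0->q3 q3-1->q3

Count `1`s, saturating at 3: states q0 through q2 mean 0 through 2 `1`s seen; q3 means more than 2. Each `1` increments (capped at q3); other symbols loop. Accept from {q2}.
With 4 states:
        0   1  
>  q0   q0  q1 
   q1   q1  q2 
 * q2   q2  q3 
   q3   q3  q3 
(> = start, * = accepting)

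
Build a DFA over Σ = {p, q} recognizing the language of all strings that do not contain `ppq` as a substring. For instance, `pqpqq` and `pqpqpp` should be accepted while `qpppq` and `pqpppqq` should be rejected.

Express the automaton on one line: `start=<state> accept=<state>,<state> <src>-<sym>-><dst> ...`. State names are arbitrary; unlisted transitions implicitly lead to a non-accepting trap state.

This is the complement of 'contains `ppq`'. Use the same substring-matching states — A through D holding how much of `ppq` has just been matched — but flip the accepting set: everything except the trap D accepts.
4 states suffice.
       p  q 
>* A   B  A 
 * B   C  A 
 * C   C  D 
   D   D  D 
(> = start, * = accepting)

start=A accept=A,B,C A-p->B A-q->A B-p->C B-q->A C-p->C C-q->D D-p->D D-q->D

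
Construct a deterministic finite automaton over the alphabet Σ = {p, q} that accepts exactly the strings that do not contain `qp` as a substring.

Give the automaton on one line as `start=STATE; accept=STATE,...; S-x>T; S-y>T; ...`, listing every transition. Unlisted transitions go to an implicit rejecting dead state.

This is the complement of 'contains `qp`'. Use the same substring-matching states — A through C holding how much of `qp` has just been matched — but flip the accepting set: everything except the trap C accepts.
A 3-state machine:
       p  q 
>* A   A  B 
 * B   C  B 
   C   C  C 
(> = start, * = accepting)

start=A; accept=A,B; A-p>A; A-q>B; B-p>C; B-q>B; C-p>C; C-q>C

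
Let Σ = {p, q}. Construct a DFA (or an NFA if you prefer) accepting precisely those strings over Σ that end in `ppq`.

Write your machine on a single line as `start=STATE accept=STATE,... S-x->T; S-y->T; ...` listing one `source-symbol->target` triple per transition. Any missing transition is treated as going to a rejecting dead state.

start=A; accept=D; A-p->B; A-q->A; B-p->C; B-q->A; C-p->C; C-q->D; D-p->B; D-q->A

Let each state record the length of the longest suffix of the input read so far that is also a prefix of `ppq`. B means the last symbol is `p`; C means the last 2 symbols are `pp`; D means the last 3 symbols are `ppq`. Accept only at D, where the string currently ends in `ppq`.
4 states suffice.
       p  q 
>  A   B  A 
   B   C  A 
   C   C  D 
 * D   B  A 
(> = start, * = accepting)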